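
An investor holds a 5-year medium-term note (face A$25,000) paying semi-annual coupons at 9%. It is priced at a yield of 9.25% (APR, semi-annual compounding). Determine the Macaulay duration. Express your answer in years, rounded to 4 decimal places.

Periodic yield y = 0.04625. Discount each cash flow and weight by its period:
  t   CF        PV=CF/(1+0.04625)^t    t·PV
  1     1,125.00     1,075.2688     1,075.2688
  2     1,125.00     1,027.7360     2,055.4721
  3     1,125.00       982.3044     2,946.9133
  4     1,125.00       938.8812     3,755.5248
  5     1,125.00       897.3775     4,486.8874
  6     1,125.00       857.7085     5,146.2508
  7     1,125.00       819.7930     5,738.5513
  8     1,125.00       783.5537     6,268.4294
  9     1,125.00       748.9163     6,740.2467
  10   26,125.00    16,622.7008   166,227.0085
  Σ                 24,754.2403   204,440.5530
Price P = Σ PV = 24,754.2403.
Macaulay duration = Σ(t·PV) / P = 204,440.5530 / 24,754.2403 = 8.25881 half-year periods.
In years: 8.25881 / 2 = 4.12940 years.

4.1294 years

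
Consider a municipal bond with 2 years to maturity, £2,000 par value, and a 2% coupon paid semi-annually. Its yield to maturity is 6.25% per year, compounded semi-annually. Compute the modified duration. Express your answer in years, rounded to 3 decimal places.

Periodic yield y = 0.03125. First find Macaulay duration:
  t   CF        PV=CF/(1+0.03125)^t    t·PV
  1        20.00        19.3939        19.3939
  2        20.00        18.8062        37.6125
  3        20.00        18.2364        54.7091
  4     2,020.00     1,786.0579     7,144.2314
  Σ                  1,842.4944     7,255.9469
P = 1,842.4944; Macaulay duration = 7,255.9469 / 1,842.4944 = 3.93811 half-year periods = 1.96906 years.
Modified duration = D_Mac / (1 + y) = 1.96906 / 1.03125 = 1.90939 years.

1.909 years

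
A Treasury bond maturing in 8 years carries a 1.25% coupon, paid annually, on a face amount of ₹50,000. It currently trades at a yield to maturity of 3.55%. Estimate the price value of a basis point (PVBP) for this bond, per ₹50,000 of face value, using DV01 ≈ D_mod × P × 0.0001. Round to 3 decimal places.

₹31.009

Periodic yield y = 0.0355.
  t   CF        PV=CF/(1+0.0355)^t    t·PV
  1       625.00       603.5732       603.5732
  2       625.00       582.8809     1,165.7618
  3       625.00       562.8980     1,688.6940
  4       625.00       543.6002     2,174.4008
  5       625.00       524.9640     2,624.8199
  6       625.00       506.9667     3,041.7999
  7       625.00       489.5863     3,427.1044
  8    50,625.00    38,296.9520   306,375.6159
  Σ                 42,111.4212   321,101.7699
P = 42,111.4212; D_Mac = 7.62505 yrs; D_mod = 7.36364 yrs.
DV01 ≈ 7.36364 × 42,111.4212 × 0.0001 = 31.009345.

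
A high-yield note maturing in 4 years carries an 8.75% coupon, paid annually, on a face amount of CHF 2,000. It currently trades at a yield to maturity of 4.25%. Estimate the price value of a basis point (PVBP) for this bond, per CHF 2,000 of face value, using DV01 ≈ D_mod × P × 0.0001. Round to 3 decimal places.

Periodic yield y = 0.0425.
  t   CF        PV=CF/(1+0.0425)^t    t·PV
  1       175.00       167.8657       167.8657
  2       175.00       161.0223       322.0445
  3       175.00       154.4578       463.3734
  4     2,175.00     1,841.4291     7,365.7165
  Σ                  2,324.7749     8,319.0001
P = 2,324.7749; D_Mac = 3.57841 yrs; D_mod = 3.43253 yrs.
DV01 ≈ 3.43253 × 2,324.7749 × 0.0001 = 0.797986.

CHF 0.798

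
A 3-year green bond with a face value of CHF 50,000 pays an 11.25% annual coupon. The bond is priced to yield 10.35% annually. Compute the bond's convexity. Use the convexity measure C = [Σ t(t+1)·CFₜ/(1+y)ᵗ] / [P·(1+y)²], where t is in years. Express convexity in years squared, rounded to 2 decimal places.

With y = 0.1035:
  t   CF        PV=CF/(1+0.1035)^t    t·PV        t(t+1)·PV
  1     5,625.00     5,097.4173     5,097.4173      10,194.8346
  2     5,625.00     4,619.3179     9,238.6358      27,715.9074
  3    55,625.00    41,395.4885   124,186.4654     496,745.8614
  Σ                 51,112.2237   138,522.5185     534,656.6035
P = 51,112.2237.
Convexity = Σ t(t+1)·PV / [P·(1+y)²] = 534,656.6035 / (51,112.2237 × 1.217712) = 8.59024.

8.59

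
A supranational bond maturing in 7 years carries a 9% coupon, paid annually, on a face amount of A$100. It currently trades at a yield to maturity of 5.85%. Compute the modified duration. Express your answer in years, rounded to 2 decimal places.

5.30 years

Periodic yield y = 0.0585. First find Macaulay duration:
  t   CF        PV=CF/(1+0.0585)^t    t·PV
  1         9.00         8.5026         8.5026
  2         9.00         8.0327        16.0654
  3         9.00         7.5887        22.7662
  4         9.00         7.1693        28.6774
  5         9.00         6.7731        33.8656
  6         9.00         6.3988        38.3927
  7       109.00        73.2134       512.4937
  Σ                    117.6786       660.7635
P = 117.6786; Macaulay duration = 660.7635 / 117.6786 = 5.61498 years.
Modified duration = D_Mac / (1 + y) = 5.61498 / 1.0585 = 5.30466 years.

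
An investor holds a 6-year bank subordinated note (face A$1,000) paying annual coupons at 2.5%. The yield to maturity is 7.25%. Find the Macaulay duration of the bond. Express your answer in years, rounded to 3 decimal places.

5.588 years

Periodic yield y = 0.0725. Discount each cash flow and weight by its year:
  t   CF        PV=CF/(1+0.0725)^t    t·PV
  1        25.00        23.3100        23.3100
  2        25.00        21.7343        43.4686
  3        25.00        20.2651        60.7952
  4        25.00        18.8952        75.5807
  5        25.00        17.6179        88.0894
  6     1,025.00       673.5038     4,041.0229
  Σ                    775.3262     4,332.2668
Price P = Σ PV = 775.3262.
Macaulay duration = Σ(t·PV) / P = 4,332.2668 / 775.3262 = 5.58767 years.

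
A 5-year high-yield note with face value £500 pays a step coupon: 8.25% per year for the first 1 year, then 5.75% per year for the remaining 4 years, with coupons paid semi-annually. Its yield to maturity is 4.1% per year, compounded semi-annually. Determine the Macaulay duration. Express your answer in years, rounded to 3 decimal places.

Periodic yield y = 0.0205. Discount each cash flow and weight by its period:
  t   CF        PV=CF/(1+0.0205)^t    t·PV
  1       20.625        20.2107        20.2107
  2       20.625        19.8047        39.6094
  3       14.375        13.5260        40.5779
  4       14.375        13.2543        53.0171
  5       14.375        12.9880        64.9401
  6       14.375        12.7271        76.3627
  7       14.375        12.4714        87.3001
  8       14.375        12.2209        97.7673
  9       14.375        11.9754       107.7788
  10     514.375       419.9038     4,199.0376
  Σ                    549.0823     4,786.6016
Price P = Σ PV = 549.0823.
Macaulay duration = Σ(t·PV) / P = 4,786.6016 / 549.0823 = 8.71746 half-year periods.
In years: 8.71746 / 2 = 4.35873 years.

4.359 years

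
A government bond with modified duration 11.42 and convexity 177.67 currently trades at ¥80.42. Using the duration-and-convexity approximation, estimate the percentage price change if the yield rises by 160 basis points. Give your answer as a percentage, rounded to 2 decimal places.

-16.00%

Duration effect: -D_mod·Δy = -11.42 × (+0.016) = -0.182720
Convexity effect: ½·C·(Δy)² = 0.5 × 177.67 × (0.016)² = +0.02274176
ΔP/P ≈ -0.182720 + 0.02274176 = -0.15997824
= -15.997824%.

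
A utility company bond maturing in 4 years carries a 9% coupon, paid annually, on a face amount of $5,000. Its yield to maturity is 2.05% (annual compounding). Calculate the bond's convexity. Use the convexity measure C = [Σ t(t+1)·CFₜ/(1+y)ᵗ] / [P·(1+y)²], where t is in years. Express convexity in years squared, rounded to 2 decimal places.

With y = 0.0205:
  t   CF        PV=CF/(1+0.0205)^t    t·PV        t(t+1)·PV
  1       450.00       440.9603       440.9603         881.9206
  2       450.00       432.1022       864.2044       2,592.6133
  3       450.00       423.4221     1,270.2662       5,081.0648
  4     5,450.00     5,025.0972    20,100.3888     100,501.9439
  Σ                  6,321.5818    22,675.8197     109,057.5426
P = 6,321.5818.
Convexity = Σ t(t+1)·PV / [P·(1+y)²] = 109,057.5426 / (6,321.5818 × 1.041420) = 16.56548.

16.57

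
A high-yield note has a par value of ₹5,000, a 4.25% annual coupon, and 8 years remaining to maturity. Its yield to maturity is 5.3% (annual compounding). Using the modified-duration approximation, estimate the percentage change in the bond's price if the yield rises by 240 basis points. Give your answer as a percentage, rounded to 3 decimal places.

-15.734%

Periodic yield y = 0.053. Modified duration first:
  t   CF        PV=CF/(1+0.053)^t    t·PV
  1       212.50       201.8044       201.8044
  2       212.50       191.6471       383.2941
  3       212.50       182.0010       546.0031
  4       212.50       172.8405       691.3619
  5       212.50       164.1410       820.7050
  6       212.50       155.8794       935.2764
  7       212.50       148.0336     1,036.2353
  8     5,212.50     3,448.4116    27,587.2929
  Σ                  4,664.7586    32,201.9730
P = 4,664.7586; D_Mac = 6.90325 yrs; D_mod = 6.90325/(1+0.053) = 6.55579 yrs.
ΔP/P ≈ -D_mod · Δy = -6.55579 × (+0.024) = -0.157339 = -15.7339%.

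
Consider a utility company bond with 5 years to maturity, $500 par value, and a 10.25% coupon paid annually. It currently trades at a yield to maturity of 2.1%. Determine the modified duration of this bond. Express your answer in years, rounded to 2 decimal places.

4.20 years

Periodic yield y = 0.021. First find Macaulay duration:
  t   CF        PV=CF/(1+0.021)^t    t·PV
  1        51.25        50.1959        50.1959
  2        51.25        49.1635        98.3269
  3        51.25        48.1523       144.4568
  4        51.25        47.1619       188.6474
  5       551.25       496.8438     2,484.2191
  Σ                    691.5173     2,965.8461
P = 691.5173; Macaulay duration = 2,965.8461 / 691.5173 = 4.28890 years.
Modified duration = D_Mac / (1 + y) = 4.28890 / 1.021 = 4.20068 years.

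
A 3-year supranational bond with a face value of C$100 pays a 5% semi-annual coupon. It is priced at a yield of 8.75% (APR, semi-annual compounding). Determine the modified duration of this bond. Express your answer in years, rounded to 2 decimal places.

2.69 years

Periodic yield y = 0.04375. First find Macaulay duration:
  t   CF        PV=CF/(1+0.04375)^t    t·PV
  1         2.50         2.3952         2.3952
  2         2.50         2.2948         4.5896
  3         2.50         2.1986         6.5959
  4         2.50         2.1065         8.4259
  5         2.50         2.0182        10.0908
  6       102.50        79.2766       475.6595
  Σ                     90.2899       507.7569
P = 90.2899; Macaulay duration = 507.7569 / 90.2899 = 5.62363 half-year periods = 2.81182 years.
Modified duration = D_Mac / (1 + y) = 2.81182 / 1.04375 = 2.69396 years.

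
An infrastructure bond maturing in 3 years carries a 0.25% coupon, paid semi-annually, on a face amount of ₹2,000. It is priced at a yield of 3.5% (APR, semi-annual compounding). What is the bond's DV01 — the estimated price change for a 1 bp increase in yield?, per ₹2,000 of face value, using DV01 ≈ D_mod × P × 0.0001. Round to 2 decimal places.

Periodic yield y = 0.0175.
  t   CF        PV=CF/(1+0.0175)^t    t·PV
  1         2.50         2.4570         2.4570
  2         2.50         2.4147         4.8295
  3         2.50         2.3732         7.1196
  4         2.50         2.3324         9.3296
  5         2.50         2.2923        11.4614
  6     2,002.50     1,804.5379    10,827.2276
  Σ                  1,816.4076    10,862.4248
P = 1,816.4076; D_Mac = 5.98017 half-year periods = 2.99008 yrs; D_mod = 2.93866 yrs.
DV01 ≈ 2.93866 × 1,816.4076 × 0.0001 = 0.533780.

₹0.53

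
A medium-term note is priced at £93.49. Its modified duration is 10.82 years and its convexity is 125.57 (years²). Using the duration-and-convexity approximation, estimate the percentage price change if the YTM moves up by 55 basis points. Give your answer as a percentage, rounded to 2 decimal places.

Duration effect: -D_mod·Δy = -10.82 × (+0.0055) = -0.059510
Convexity effect: ½·C·(Δy)² = 0.5 × 125.57 × (0.0055)² = +0.00189924625
ΔP/P ≈ -0.059510 + 0.00189924625 = -0.05761075375
= -5.761075375%.

-5.76%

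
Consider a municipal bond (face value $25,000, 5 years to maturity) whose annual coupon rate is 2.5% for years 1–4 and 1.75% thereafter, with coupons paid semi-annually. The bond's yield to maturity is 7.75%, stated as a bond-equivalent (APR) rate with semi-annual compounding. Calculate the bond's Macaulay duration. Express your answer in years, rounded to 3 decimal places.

4.687 years

Periodic yield y = 0.03875. Discount each cash flow and weight by its period:
  t   CF        PV=CF/(1+0.03875)^t    t·PV
  1       312.50       300.8424       300.8424
  2       312.50       289.6196       579.2392
  3       312.50       278.8155       836.4465
  4       312.50       268.4144     1,073.6578
  5       312.50       258.4014     1,292.0069
  6       312.50       248.7619     1,492.5712
  7       312.50       239.4819     1,676.3736
  8       312.50       230.5482     1,844.3856
  9       218.75       155.3634     1,398.2706
  10   25,218.75    17,243.0143   172,430.1430
  Σ                 19,513.2630   182,923.9367
Price P = Σ PV = 19,513.2630.
Macaulay duration = Σ(t·PV) / P = 182,923.9367 / 19,513.2630 = 9.37434 half-year periods.
In years: 9.37434 / 2 = 4.68717 years.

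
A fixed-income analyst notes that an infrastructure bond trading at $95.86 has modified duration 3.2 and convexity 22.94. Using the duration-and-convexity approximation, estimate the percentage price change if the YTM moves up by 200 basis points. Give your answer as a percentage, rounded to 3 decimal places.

Duration effect: -D_mod·Δy = -3.2 × (+0.02) = -0.064000
Convexity effect: ½·C·(Δy)² = 0.5 × 22.94 × (0.02)² = +0.0045880
ΔP/P ≈ -0.064000 + 0.0045880 = -0.059412
= -5.9412%.

-5.941%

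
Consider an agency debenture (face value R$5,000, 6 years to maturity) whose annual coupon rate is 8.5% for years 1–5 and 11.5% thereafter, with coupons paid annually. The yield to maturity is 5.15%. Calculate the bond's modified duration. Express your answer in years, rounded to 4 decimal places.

4.7992 years

Periodic yield y = 0.0515. First find Macaulay duration:
  t   CF        PV=CF/(1+0.0515)^t    t·PV
  1       425.00       404.1845       404.1845
  2       425.00       384.3885       768.7770
  3       425.00       365.5620     1,096.6861
  4       425.00       347.6577     1,390.6307
  5       425.00       330.6302     1,653.1511
  6     5,575.00     4,124.6700    24,748.0201
  Σ                  5,957.0929    30,061.4495
P = 5,957.0929; Macaulay duration = 30,061.4495 / 5,957.0929 = 5.04633 years.
Modified duration = D_Mac / (1 + y) = 5.04633 / 1.0515 = 4.79917 years.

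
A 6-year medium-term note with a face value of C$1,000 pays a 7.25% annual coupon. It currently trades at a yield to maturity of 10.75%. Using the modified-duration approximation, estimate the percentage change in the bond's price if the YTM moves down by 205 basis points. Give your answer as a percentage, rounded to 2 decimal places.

+9.23%

Periodic yield y = 0.1075. Modified duration first:
  t   CF        PV=CF/(1+0.1075)^t    t·PV
  1        72.50        65.4628        65.4628
  2        72.50        59.1086       118.2172
  3        72.50        53.3712       160.1135
  4        72.50        48.1907       192.7627
  5        72.50        43.5130       217.5652
  6     1,072.50       581.2124     3,487.2746
  Σ                    850.8587     4,241.3959
P = 850.8587; D_Mac = 4.98484 yrs; D_mod = 4.98484/(1+0.1075) = 4.50099 yrs.
ΔP/P ≈ -D_mod · Δy = -4.50099 × (-0.0205) = +0.092270 = +9.2270%.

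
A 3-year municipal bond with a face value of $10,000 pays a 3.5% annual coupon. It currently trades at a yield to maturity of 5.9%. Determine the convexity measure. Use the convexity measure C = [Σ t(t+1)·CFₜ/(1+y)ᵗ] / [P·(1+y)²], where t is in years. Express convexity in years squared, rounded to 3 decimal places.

With y = 0.059:
  t   CF        PV=CF/(1+0.059)^t    t·PV        t(t+1)·PV
  1       350.00       330.5005       330.5005         661.0009
  2       350.00       312.0873       624.1746       1,872.5239
  3    10,350.00     8,714.7006    26,144.1017     104,576.4068
  Σ                  9,357.2884    27,098.7768     107,109.9317
P = 9,357.2884.
Convexity = Σ t(t+1)·PV / [P·(1+y)²] = 107,109.9317 / (9,357.2884 × 1.121481) = 10.20676.

10.207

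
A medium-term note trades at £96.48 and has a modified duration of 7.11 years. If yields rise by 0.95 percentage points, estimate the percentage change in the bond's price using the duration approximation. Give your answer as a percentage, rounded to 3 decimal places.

Duration approximation: ΔP/P ≈ -D_mod · Δy = -7.11 × (+0.0095) = -0.067545.
As a percentage: -6.7545%.

-6.755%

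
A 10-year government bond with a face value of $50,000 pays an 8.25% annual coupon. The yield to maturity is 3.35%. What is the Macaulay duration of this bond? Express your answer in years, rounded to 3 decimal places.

7.662 years

Periodic yield y = 0.0335. Discount each cash flow and weight by its year:
  t   CF        PV=CF/(1+0.0335)^t    t·PV
  1     4,125.00     3,991.2917     3,991.2917
  2     4,125.00     3,861.9175     7,723.8350
  3     4,125.00     3,736.7368    11,210.2104
  4     4,125.00     3,615.6137    14,462.4550
  5     4,125.00     3,498.4168    17,492.0839
  6     4,125.00     3,385.0187    20,310.1120
  7     4,125.00     3,275.2962    22,927.0737
  8     4,125.00     3,169.1304    25,353.0430
  9     4,125.00     3,066.4058    27,597.6520
  10   54,125.00    38,930.7795   389,307.7952
  Σ                 70,530.6071   540,375.5517
Price P = Σ PV = 70,530.6071.
Macaulay duration = Σ(t·PV) / P = 540,375.5517 / 70,530.6071 = 7.66158 years.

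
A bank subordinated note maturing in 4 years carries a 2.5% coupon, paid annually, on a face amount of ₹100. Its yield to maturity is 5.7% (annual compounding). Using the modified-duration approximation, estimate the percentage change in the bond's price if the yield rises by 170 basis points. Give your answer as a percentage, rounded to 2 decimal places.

-6.19%

Periodic yield y = 0.057. Modified duration first:
  t   CF        PV=CF/(1+0.057)^t    t·PV
  1         2.50         2.3652         2.3652
  2         2.50         2.2376         4.4753
  3         2.50         2.1170         6.3509
  4       102.50        82.1153       328.4611
  Σ                     88.8351       341.6525
P = 88.8351; D_Mac = 3.84592 yrs; D_mod = 3.84592/(1+0.057) = 3.63852 yrs.
ΔP/P ≈ -D_mod · Δy = -3.63852 × (+0.017) = -0.061855 = -6.1855%.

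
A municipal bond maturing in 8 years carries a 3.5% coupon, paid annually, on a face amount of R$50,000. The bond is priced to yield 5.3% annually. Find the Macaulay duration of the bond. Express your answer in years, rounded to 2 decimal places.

7.05 years

Periodic yield y = 0.053. Discount each cash flow and weight by its year:
  t   CF        PV=CF/(1+0.053)^t    t·PV
  1     1,750.00     1,661.9183     1,661.9183
  2     1,750.00     1,578.2700     3,156.5400
  3     1,750.00     1,498.8319     4,496.4958
  4     1,750.00     1,423.3921     5,693.5686
  5     1,750.00     1,351.7494     6,758.7471
  6     1,750.00     1,283.7127     7,702.2759
  7     1,750.00     1,219.1003     8,533.7023
  8    51,750.00    34,236.0289   273,888.2314
  Σ                 44,253.0037   311,891.4795
Price P = Σ PV = 44,253.0037.
Macaulay duration = Σ(t·PV) / P = 311,891.4795 / 44,253.0037 = 7.04792 years.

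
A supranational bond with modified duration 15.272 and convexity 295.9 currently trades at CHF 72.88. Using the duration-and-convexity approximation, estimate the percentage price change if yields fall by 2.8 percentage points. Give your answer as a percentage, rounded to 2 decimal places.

+54.36%

Duration effect: -D_mod·Δy = -15.272 × (-0.028) = +0.427616
Convexity effect: ½·C·(Δy)² = 0.5 × 295.9 × (-0.028)² = +0.1159928
ΔP/P ≈ +0.427616 + 0.1159928 = +0.5436088
= +54.36088%.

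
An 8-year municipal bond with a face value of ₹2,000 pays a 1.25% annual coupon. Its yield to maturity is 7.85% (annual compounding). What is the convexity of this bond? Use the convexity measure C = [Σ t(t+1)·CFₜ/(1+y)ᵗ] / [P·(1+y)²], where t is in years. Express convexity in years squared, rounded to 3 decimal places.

57.293

With y = 0.0785:
  t   CF        PV=CF/(1+0.0785)^t    t·PV        t(t+1)·PV
  1        25.00        23.1803        23.1803          46.3607
  2        25.00        21.4931        42.9863         128.9588
  3        25.00        19.9287        59.7862         239.1447
  4        25.00        18.4782        73.9128         369.5638
  5        25.00        17.1332        85.6662         513.9969
  6        25.00        15.8862        95.3170         667.2190
  7        25.00        14.7299       103.1091         824.8728
  8     2,025.00     1,106.2769     8,850.2150      79,651.9346
  Σ                  1,237.1065     9,334.1728      82,442.0513
P = 1,237.1065.
Convexity = Σ t(t+1)·PV / [P·(1+y)²] = 82,442.0513 / (1,237.1065 × 1.163162) = 57.29298.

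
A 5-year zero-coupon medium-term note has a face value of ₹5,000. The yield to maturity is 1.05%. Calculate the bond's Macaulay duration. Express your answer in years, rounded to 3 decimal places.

A zero-coupon bond has a single cash flow at maturity, so its Macaulay duration equals its maturity: 5 years.

5.000 years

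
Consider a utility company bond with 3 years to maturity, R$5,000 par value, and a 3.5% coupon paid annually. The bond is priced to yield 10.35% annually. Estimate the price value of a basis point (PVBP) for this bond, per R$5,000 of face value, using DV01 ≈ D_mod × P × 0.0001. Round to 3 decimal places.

Periodic yield y = 0.1035.
  t   CF        PV=CF/(1+0.1035)^t    t·PV
  1       175.00       158.5863       158.5863
  2       175.00       143.7121       287.4242
  3     5,175.00     3,851.1758    11,553.5273
  Σ                  4,153.4742    11,999.5379
P = 4,153.4742; D_Mac = 2.88904 yrs; D_mod = 2.61807 yrs.
DV01 ≈ 2.61807 × 4,153.4742 × 0.0001 = 1.087407.

R$1.087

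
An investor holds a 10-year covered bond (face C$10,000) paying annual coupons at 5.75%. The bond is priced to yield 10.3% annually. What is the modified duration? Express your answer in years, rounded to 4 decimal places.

Periodic yield y = 0.103. First find Macaulay duration:
  t   CF        PV=CF/(1+0.103)^t    t·PV
  1       575.00       521.3055       521.3055
  2       575.00       472.6251       945.2503
  3       575.00       428.4906     1,285.4718
  4       575.00       388.4774     1,553.9097
  5       575.00       352.2008     1,761.0038
  6       575.00       319.3117     1,915.8699
  7       575.00       289.4938     2,026.4566
  8       575.00       262.4604     2,099.6830
  9       575.00       237.9514     2,141.5624
  10   10,575.00     3,967.5760    39,675.7597
  Σ                  7,239.8926    53,926.2728
P = 7,239.8926; Macaulay duration = 53,926.2728 / 7,239.8926 = 7.44849 years.
Modified duration = D_Mac / (1 + y) = 7.44849 / 1.103 = 6.75294 years.

6.7529 years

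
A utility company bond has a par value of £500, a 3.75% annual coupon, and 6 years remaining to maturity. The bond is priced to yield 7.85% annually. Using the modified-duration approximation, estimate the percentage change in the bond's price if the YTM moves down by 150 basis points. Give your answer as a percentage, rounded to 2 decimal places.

+7.53%

Periodic yield y = 0.0785. Modified duration first:
  t   CF        PV=CF/(1+0.0785)^t    t·PV
  1        18.75        17.3853        17.3853
  2        18.75        16.1198        32.2397
  3        18.75        14.9465        44.8396
  4        18.75        13.8586        55.4346
  5        18.75        12.8499        64.2496
  6       518.75       329.6380     1,977.8277
  Σ                    404.7982     2,191.9765
P = 404.7982; D_Mac = 5.41499 yrs; D_mod = 5.41499/(1+0.0785) = 5.02085 yrs.
ΔP/P ≈ -D_mod · Δy = -5.02085 × (-0.015) = +0.075313 = +7.5313%.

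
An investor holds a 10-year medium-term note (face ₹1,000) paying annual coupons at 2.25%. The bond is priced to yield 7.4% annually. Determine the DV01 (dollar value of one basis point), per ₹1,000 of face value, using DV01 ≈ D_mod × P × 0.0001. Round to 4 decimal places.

Periodic yield y = 0.074.
  t   CF        PV=CF/(1+0.074)^t    t·PV
  1        22.50        20.9497        20.9497
  2        22.50        19.5063        39.0125
  3        22.50        18.1623        54.4868
  4        22.50        16.9108        67.6434
  5        22.50        15.7457        78.7283
  6        22.50        14.6608        87.9646
  7        22.50        13.6506        95.5544
  8        22.50        12.7101       101.6806
  9        22.50        11.8343       106.5090
  10    1,022.50       500.7495     5,007.4948
  Σ                    644.8800     5,660.0242
P = 644.8800; D_Mac = 8.77686 yrs; D_mod = 8.17213 yrs.
DV01 ≈ 8.17213 × 644.8800 × 0.0001 = 0.527004.

₹0.5270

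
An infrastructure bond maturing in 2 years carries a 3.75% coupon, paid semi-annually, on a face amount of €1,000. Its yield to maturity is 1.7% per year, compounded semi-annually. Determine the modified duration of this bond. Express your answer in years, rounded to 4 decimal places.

Periodic yield y = 0.0085. First find Macaulay duration:
  t   CF        PV=CF/(1+0.0085)^t    t·PV
  1        18.75        18.5920        18.5920
  2        18.75        18.4353        36.8705
  3        18.75        18.2799        54.8397
  4     1,018.75       984.8362     3,939.3449
  Σ                  1,040.1433     4,049.6470
P = 1,040.1433; Macaulay duration = 4,049.6470 / 1,040.1433 = 3.89335 half-year periods = 1.94668 years.
Modified duration = D_Mac / (1 + y) = 1.94668 / 1.0085 = 1.93027 years.

1.9303 years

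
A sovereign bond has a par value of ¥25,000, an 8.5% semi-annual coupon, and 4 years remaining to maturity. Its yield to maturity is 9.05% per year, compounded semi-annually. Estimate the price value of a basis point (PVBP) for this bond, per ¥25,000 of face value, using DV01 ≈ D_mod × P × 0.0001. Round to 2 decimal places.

¥8.14

Periodic yield y = 0.04525.
  t   CF        PV=CF/(1+0.04525)^t    t·PV
  1     1,062.50     1,016.5032     1,016.5032
  2     1,062.50       972.4977     1,944.9954
  3     1,062.50       930.3972     2,791.1917
  4     1,062.50       890.1193     3,560.4773
  5     1,062.50       851.5851     4,257.9255
  6     1,062.50       814.7191     4,888.3144
  7     1,062.50       779.4490     5,456.1430
  8    26,062.50    18,291.7250   146,333.7997
  Σ                 24,546.9956   170,249.3503
P = 24,546.9956; D_Mac = 6.93565 half-year periods = 3.46782 yrs; D_mod = 3.31770 yrs.
DV01 ≈ 3.31770 × 24,546.9956 × 0.0001 = 8.143954.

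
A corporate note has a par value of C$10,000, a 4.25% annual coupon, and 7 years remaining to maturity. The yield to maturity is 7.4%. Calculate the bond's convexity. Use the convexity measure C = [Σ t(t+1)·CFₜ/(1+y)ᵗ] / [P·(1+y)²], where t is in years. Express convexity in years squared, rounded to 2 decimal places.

With y = 0.074:
  t   CF        PV=CF/(1+0.074)^t    t·PV        t(t+1)·PV
  1       425.00       395.7169       395.7169         791.4339
  2       425.00       368.4515       736.9031       2,210.7092
  3       425.00       343.0647     1,029.1942       4,116.7769
  4       425.00       319.4271     1,277.7085       6,388.5427
  5       425.00       297.4182     1,487.0909       8,922.5456
  6       425.00       276.9257     1,661.5541      11,630.8789
  7    10,425.00     6,324.7898    44,273.5283     354,188.2268
  Σ                  8,325.7940    50,861.6962     388,249.1139
P = 8,325.7940.
Convexity = Σ t(t+1)·PV / [P·(1+y)²] = 388,249.1139 / (8,325.7940 × 1.153476) = 40.42744.

40.43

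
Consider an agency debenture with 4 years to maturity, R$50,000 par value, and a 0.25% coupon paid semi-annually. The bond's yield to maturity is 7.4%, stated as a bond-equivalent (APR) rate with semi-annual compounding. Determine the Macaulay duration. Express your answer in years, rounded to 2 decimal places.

3.98 years

Periodic yield y = 0.037. Discount each cash flow and weight by its period:
  t   CF        PV=CF/(1+0.037)^t    t·PV
  1        62.50        60.2700        60.2700
  2        62.50        58.1196       116.2392
  3        62.50        56.0459       168.1377
  4        62.50        54.0462       216.1847
  5        62.50        52.1178       260.5891
  6        62.50        50.2583       301.5496
  7        62.50        48.4651       339.2554
  8    50,062.50    37,435.4004   299,483.2030
  Σ                 37,814.7232   300,945.4286
Price P = Σ PV = 37,814.7232.
Macaulay duration = Σ(t·PV) / P = 300,945.4286 / 37,814.7232 = 7.95842 half-year periods.
In years: 7.95842 / 2 = 3.97921 years.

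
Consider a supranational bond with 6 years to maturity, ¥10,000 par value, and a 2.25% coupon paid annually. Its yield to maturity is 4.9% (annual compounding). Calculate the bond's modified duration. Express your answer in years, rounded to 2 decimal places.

5.39 years

Periodic yield y = 0.049. First find Macaulay duration:
  t   CF        PV=CF/(1+0.049)^t    t·PV
  1       225.00       214.4900       214.4900
  2       225.00       204.4709       408.9418
  3       225.00       194.9198       584.7595
  4       225.00       185.8149       743.2597
  5       225.00       177.1353       885.6764
  6    10,225.00     7,673.7984    46,042.7906
  Σ                  8,650.6294    48,879.9180
P = 8,650.6294; Macaulay duration = 48,879.9180 / 8,650.6294 = 5.65045 years.
Modified duration = D_Mac / (1 + y) = 5.65045 / 1.049 = 5.38651 years.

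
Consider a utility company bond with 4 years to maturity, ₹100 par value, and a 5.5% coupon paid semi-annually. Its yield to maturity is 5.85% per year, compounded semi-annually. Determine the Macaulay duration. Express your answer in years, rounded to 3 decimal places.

Periodic yield y = 0.02925. Discount each cash flow and weight by its period:
  t   CF        PV=CF/(1+0.02925)^t    t·PV
  1         2.75         2.6718         2.6718
  2         2.75         2.5959         5.1918
  3         2.75         2.5221         7.5664
  4         2.75         2.4505         9.8019
  5         2.75         2.3808        11.9041
  6         2.75         2.3132        13.8790
  7         2.75         2.2474        15.7320
  8       102.75        81.5858       652.6868
  Σ                     98.7677       719.4340
Price P = Σ PV = 98.7677.
Macaulay duration = Σ(t·PV) / P = 719.4340 / 98.7677 = 7.28410 half-year periods.
In years: 7.28410 / 2 = 3.64205 years.

3.642 years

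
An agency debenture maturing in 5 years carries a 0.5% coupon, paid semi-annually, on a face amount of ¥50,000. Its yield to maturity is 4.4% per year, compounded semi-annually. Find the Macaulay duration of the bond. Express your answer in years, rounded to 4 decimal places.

Periodic yield y = 0.022. Discount each cash flow and weight by its period:
  t   CF        PV=CF/(1+0.022)^t    t·PV
  1       125.00       122.3092       122.3092
  2       125.00       119.6763       239.3526
  3       125.00       117.1001       351.3003
  4       125.00       114.5794       458.3175
  5       125.00       112.1129       560.5644
  6       125.00       109.6995       658.1970
  7       125.00       107.3381       751.3664
  8       125.00       105.0275       840.2196
  9       125.00       102.7666       924.8993
  10   50,125.00    40,322.3122   403,223.1218
  Σ                 41,332.9217   408,129.6483
Price P = Σ PV = 41,332.9217.
Macaulay duration = Σ(t·PV) / P = 408,129.6483 / 41,332.9217 = 9.87420 half-year periods.
In years: 9.87420 / 2 = 4.93710 years.

4.9371 years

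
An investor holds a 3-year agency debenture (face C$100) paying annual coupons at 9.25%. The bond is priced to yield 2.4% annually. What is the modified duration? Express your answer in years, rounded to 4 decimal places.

Periodic yield y = 0.024. First find Macaulay duration:
  t   CF        PV=CF/(1+0.024)^t    t·PV
  1         9.25         9.0332         9.0332
  2         9.25         8.8215        17.6430
  3       109.25       101.7470       305.2410
  Σ                    119.6017       331.9172
P = 119.6017; Macaulay duration = 331.9172 / 119.6017 = 2.77519 years.
Modified duration = D_Mac / (1 + y) = 2.77519 / 1.024 = 2.71014 years.

2.7101 years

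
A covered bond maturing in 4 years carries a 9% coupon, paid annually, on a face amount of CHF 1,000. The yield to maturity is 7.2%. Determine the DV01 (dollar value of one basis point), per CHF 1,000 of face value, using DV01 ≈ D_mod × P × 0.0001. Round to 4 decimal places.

CHF 0.3509

Periodic yield y = 0.072.
  t   CF        PV=CF/(1+0.072)^t    t·PV
  1        90.00        83.9552        83.9552
  2        90.00        78.3164       156.6329
  3        90.00        73.0564       219.1691
  4     1,090.00       825.3675     3,301.4699
  Σ                  1,060.6955     3,761.2272
P = 1,060.6955; D_Mac = 3.54600 yrs; D_mod = 3.30784 yrs.
DV01 ≈ 3.30784 × 1,060.6955 × 0.0001 = 0.350861.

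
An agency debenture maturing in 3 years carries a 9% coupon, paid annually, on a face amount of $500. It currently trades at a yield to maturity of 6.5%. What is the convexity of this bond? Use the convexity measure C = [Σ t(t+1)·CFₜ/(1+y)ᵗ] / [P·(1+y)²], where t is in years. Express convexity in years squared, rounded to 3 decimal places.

With y = 0.065:
  t   CF        PV=CF/(1+0.065)^t    t·PV        t(t+1)·PV
  1        45.00        42.2535        42.2535          84.5070
  2        45.00        39.6747        79.3493         238.0480
  3       545.00       451.1778     1,353.5333       5,414.1331
  Σ                    533.1059     1,475.1361       5,736.6881
P = 533.1059.
Convexity = Σ t(t+1)·PV / [P·(1+y)²] = 5,736.6881 / (533.1059 × 1.134225) = 9.48743.

9.487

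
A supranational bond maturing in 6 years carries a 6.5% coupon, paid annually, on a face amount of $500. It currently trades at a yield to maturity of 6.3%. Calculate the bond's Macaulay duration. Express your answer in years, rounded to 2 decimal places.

5.16 years

Periodic yield y = 0.063. Discount each cash flow and weight by its year:
  t   CF        PV=CF/(1+0.063)^t    t·PV
  1        32.50        30.5738        30.5738
  2        32.50        28.7619        57.5237
  3        32.50        27.0572        81.1717
  4        32.50        25.4537       101.8147
  5        32.50        23.9451       119.7256
  6       532.50       369.0796     2,214.4775
  Σ                    504.8713     2,605.2871
Price P = Σ PV = 504.8713.
Macaulay duration = Σ(t·PV) / P = 2,605.2871 / 504.8713 = 5.16030 years.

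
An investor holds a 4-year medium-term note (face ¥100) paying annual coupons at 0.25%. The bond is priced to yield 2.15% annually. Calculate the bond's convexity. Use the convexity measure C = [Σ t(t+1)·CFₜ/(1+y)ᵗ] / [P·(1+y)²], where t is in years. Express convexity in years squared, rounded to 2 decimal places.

19.07

With y = 0.0215:
  t   CF        PV=CF/(1+0.0215)^t    t·PV        t(t+1)·PV
  1         0.25         0.2447         0.2447           0.4895
  2         0.25         0.2396         0.4792           1.4375
  3         0.25         0.2345         0.7036           2.8145
  4       100.25        92.0727       368.2908       1,841.4541
  Σ                     92.7916       369.7184       1,846.1956
P = 92.7916.
Convexity = Σ t(t+1)·PV / [P·(1+y)²] = 1,846.1956 / (92.7916 × 1.043462) = 19.06744.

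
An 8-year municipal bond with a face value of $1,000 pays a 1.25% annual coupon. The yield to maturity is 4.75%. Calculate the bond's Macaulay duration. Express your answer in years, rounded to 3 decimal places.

7.604 years

Periodic yield y = 0.0475. Discount each cash flow and weight by its year:
  t   CF        PV=CF/(1+0.0475)^t    t·PV
  1        12.50        11.9332        11.9332
  2        12.50        11.3921        22.7841
  3        12.50        10.8755        32.6264
  4        12.50        10.3823        41.5292
  5        12.50         9.9115        49.5576
  6        12.50         9.4621        56.7724
  7        12.50         9.0330        63.2310
  8     1,012.50       698.4942     5,587.9533
  Σ                    771.4837     5,866.3871
Price P = Σ PV = 771.4837.
Macaulay duration = Σ(t·PV) / P = 5,866.3871 / 771.4837 = 7.60403 years.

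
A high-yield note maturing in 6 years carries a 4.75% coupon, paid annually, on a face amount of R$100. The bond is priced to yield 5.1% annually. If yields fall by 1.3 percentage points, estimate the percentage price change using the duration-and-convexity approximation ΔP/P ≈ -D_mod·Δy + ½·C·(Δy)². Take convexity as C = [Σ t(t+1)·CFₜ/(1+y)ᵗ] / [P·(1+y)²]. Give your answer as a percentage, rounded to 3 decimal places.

+6.897%

With y = 0.051:
  t   CF        PV=CF/(1+0.051)^t    t·PV        t(t+1)·PV
  1         4.75         4.5195         4.5195           9.0390
  2         4.75         4.3002         8.6004          25.8012
  3         4.75         4.0915        12.2746          49.0983
  4         4.75         3.8930        15.5719          77.8597
  5         4.75         3.7041        18.5204         111.1223
  6       104.75        77.7209       466.3253       3,264.2772
  Σ                     98.2292       525.8121       3,537.1977
P = 98.2292; D_Mac = 5.35291 yrs; D_mod = 5.09316 yrs; C = 32.59969.
Duration effect: -5.09316 × (-0.013) = +0.066211
Convexity effect: 0.5 × 32.59969 × (-0.013)² = +0.0027547
ΔP/P ≈ +0.066211 + 0.0027547 = +0.068966 = +6.8966%.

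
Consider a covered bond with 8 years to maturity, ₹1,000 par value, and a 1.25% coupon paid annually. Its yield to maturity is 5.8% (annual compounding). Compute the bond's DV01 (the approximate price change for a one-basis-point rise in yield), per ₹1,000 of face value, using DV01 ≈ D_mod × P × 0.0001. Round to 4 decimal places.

Periodic yield y = 0.058.
  t   CF        PV=CF/(1+0.058)^t    t·PV
  1        12.50        11.8147        11.8147
  2        12.50        11.1671        22.3341
  3        12.50        10.5549        31.6646
  4        12.50         9.9763        39.9050
  5        12.50         9.4293        47.1467
  6        12.50         8.9124        53.4746
  7        12.50         8.4238        58.9669
  8     1,012.50       644.9257     5,159.4057
  Σ                    715.2043     5,424.7124
P = 715.2043; D_Mac = 7.58484 yrs; D_mod = 7.16904 yrs.
DV01 ≈ 7.16904 × 715.2043 × 0.0001 = 0.512733.

₹0.5127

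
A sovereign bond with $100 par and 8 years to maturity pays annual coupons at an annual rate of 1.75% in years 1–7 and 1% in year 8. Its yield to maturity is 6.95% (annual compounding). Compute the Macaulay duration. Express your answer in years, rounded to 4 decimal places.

7.4110 years

Periodic yield y = 0.0695. Discount each cash flow and weight by its year:
  t   CF        PV=CF/(1+0.0695)^t    t·PV
  1         1.75         1.6363         1.6363
  2         1.75         1.5299         3.0599
  3         1.75         1.4305         4.2916
  4         1.75         1.3376         5.3503
  5         1.75         1.2506         6.2532
  6         1.75         1.1694         7.0162
  7         1.75         1.0934         7.6537
  8       101.00        59.0031       472.0251
  Σ                     68.4509       507.2862
Price P = Σ PV = 68.4509.
Macaulay duration = Σ(t·PV) / P = 507.2862 / 68.4509 = 7.41096 years.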